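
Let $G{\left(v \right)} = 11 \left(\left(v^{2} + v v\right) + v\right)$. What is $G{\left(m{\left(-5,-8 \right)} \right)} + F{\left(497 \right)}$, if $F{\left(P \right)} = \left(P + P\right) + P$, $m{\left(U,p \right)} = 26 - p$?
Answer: $27297$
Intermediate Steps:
$G{\left(v \right)} = 11 v + 22 v^{2}$ ($G{\left(v \right)} = 11 \left(\left(v^{2} + v^{2}\right) + v\right) = 11 \left(2 v^{2} + v\right) = 11 \left(v + 2 v^{2}\right) = 11 v + 22 v^{2}$)
$F{\left(P \right)} = 3 P$ ($F{\left(P \right)} = 2 P + P = 3 P$)
$G{\left(m{\left(-5,-8 \right)} \right)} + F{\left(497 \right)} = 11 \left(26 - -8\right) \left(1 + 2 \left(26 - -8\right)\right) + 3 \cdot 497 = 11 \left(26 + 8\right) \left(1 + 2 \left(26 + 8\right)\right) + 1491 = 11 \cdot 34 \left(1 + 2 \cdot 34\right) + 1491 = 11 \cdot 34 \left(1 + 68\right) + 1491 = 11 \cdot 34 \cdot 69 + 1491 = 25806 + 1491 = 27297$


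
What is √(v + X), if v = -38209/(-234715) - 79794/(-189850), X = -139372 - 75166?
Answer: I*√170398564469566150847194/891212855 ≈ 463.18*I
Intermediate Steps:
X = -214538
v = 2598282736/4456064275 (v = -38209*(-1/234715) - 79794*(-1/189850) = 38209/234715 + 39897/94925 = 2598282736/4456064275 ≈ 0.58309)
√(v + X) = √(2598282736/4456064275 - 214538) = √(-955992519147214/4456064275) = I*√170398564469566150847194/891212855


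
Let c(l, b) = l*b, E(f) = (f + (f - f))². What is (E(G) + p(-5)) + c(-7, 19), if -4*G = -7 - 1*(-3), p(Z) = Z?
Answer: -137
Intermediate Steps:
G = 1 (G = -(-7 - 1*(-3))/4 = -(-7 + 3)/4 = -¼*(-4) = 1)
E(f) = f² (E(f) = (f + 0)² = f²)
c(l, b) = b*l
(E(G) + p(-5)) + c(-7, 19) = (1² - 5) + 19*(-7) = (1 - 5) - 133 = -4 - 133 = -137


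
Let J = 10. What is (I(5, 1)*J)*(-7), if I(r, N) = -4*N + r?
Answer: -70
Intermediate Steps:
I(r, N) = r - 4*N
(I(5, 1)*J)*(-7) = ((5 - 4*1)*10)*(-7) = ((5 - 4)*10)*(-7) = (1*10)*(-7) = 10*(-7) = -70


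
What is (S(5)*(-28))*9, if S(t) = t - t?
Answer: 0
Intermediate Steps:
S(t) = 0
(S(5)*(-28))*9 = (0*(-28))*9 = 0*9 = 0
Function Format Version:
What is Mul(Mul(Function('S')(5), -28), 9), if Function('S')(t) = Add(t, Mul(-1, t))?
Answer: 0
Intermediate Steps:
Function('S')(t) = 0
Mul(Mul(Function('S')(5), -28), 9) = Mul(Mul(0, -28), 9) = Mul(0, 9) = 0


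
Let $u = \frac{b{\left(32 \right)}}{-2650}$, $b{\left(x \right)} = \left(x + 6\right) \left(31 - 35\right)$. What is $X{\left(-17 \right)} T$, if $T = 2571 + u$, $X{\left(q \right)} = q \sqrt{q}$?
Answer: $- \frac{57913067 i \sqrt{17}}{1325} \approx - 1.8021 \cdot 10^{5} i$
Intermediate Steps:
$b{\left(x \right)} = -24 - 4 x$ ($b{\left(x \right)} = \left(6 + x\right) \left(-4\right) = -24 - 4 x$)
$u = \frac{76}{1325}$ ($u = \frac{-24 - 128}{-2650} = \left(-24 - 128\right) \left(- \frac{1}{2650}\right) = \left(-152\right) \left(- \frac{1}{2650}\right) = \frac{76}{1325} \approx 0.057359$)
$X{\left(q \right)} = q^{\frac{3}{2}}$
$T = \frac{3406651}{1325}$ ($T = 2571 + \frac{76}{1325} = \frac{3406651}{1325} \approx 2571.1$)
$X{\left(-17 \right)} T = \left(-17\right)^{\frac{3}{2}} \cdot \frac{3406651}{1325} = - 17 i \sqrt{17} \cdot \frac{3406651}{1325} = - \frac{57913067 i \sqrt{17}}{1325}$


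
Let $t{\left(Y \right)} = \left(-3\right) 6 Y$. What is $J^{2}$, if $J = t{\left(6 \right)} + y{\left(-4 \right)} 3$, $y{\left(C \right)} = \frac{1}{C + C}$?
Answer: $\frac{751689}{64} \approx 11745.0$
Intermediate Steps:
$t{\left(Y \right)} = - 18 Y$
$y{\left(C \right)} = \frac{1}{2 C}$
$J = - \frac{867}{8}$ ($J = \left(-18\right) 6 + \frac{1}{2 \left(-4\right)} 3 = -108 + \frac{1}{2} \left(- \frac{1}{4}\right) 3 = -108 - \frac{3}{8} = - \frac{867}{8} \approx -108.38$)
$J^{2} = \left(- \frac{867}{8}\right)^{2} = \frac{751689}{64}$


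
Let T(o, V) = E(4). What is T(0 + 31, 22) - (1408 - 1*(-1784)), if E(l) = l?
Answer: -3188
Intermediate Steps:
T(o, V) = 4
T(0 + 31, 22) - (1408 - 1*(-1784)) = 4 - (1408 - 1*(-1784)) = 4 - (1408 + 1784) = 4 - 1*3192 = 4 - 3192 = -3188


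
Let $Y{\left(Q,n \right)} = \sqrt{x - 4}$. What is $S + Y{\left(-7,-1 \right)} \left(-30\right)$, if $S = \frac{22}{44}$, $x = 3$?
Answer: $\frac{1}{2} - 30 i \approx 0.5 - 30.0 i$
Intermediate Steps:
$S = \frac{1}{2}$ ($S = 22 \cdot \frac{1}{44} = \frac{1}{2} \approx 0.5$)
$Y{\left(Q,n \right)} = i$ ($Y{\left(Q,n \right)} = \sqrt{3 - 4} = \sqrt{-1} = i$)
$S + Y{\left(-7,-1 \right)} \left(-30\right) = \frac{1}{2} + i \left(-30\right) = \frac{1}{2} - 30 i$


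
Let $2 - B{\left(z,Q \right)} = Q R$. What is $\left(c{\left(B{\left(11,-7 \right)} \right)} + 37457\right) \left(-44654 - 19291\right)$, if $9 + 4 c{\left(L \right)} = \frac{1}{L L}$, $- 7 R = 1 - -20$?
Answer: $- \frac{864610895925}{361} \approx -2.395 \cdot 10^{9}$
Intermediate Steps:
$R = -3$ ($R = - \frac{1 - -20}{7} = - \frac{1 + 20}{7} = \left(- \frac{1}{7}\right) 21 = -3$)
$B{\left(z,Q \right)} = 2 + 3 Q$ ($B{\left(z,Q \right)} = 2 - Q \left(-3\right) = 2 - - 3 Q = 2 + 3 Q$)
$c{\left(L \right)} = - \frac{9}{4} + \frac{1}{4 L^{2}}$ ($c{\left(L \right)} = - \frac{9}{4} + \frac{1}{4 L L} = - \frac{9}{4} + \frac{1}{4 L^{2}}$)
$\left(c{\left(B{\left(11,-7 \right)} \right)} + 37457\right) \left(-44654 - 19291\right) = \left(\left(- \frac{9}{4} + \frac{1}{4 \left(2 + 3 \left(-7\right)\right)^{2}}\right) + 37457\right) \left(-44654 - 19291\right) = \left(\left(- \frac{9}{4} + \frac{1}{4 \left(2 - 21\right)^{2}}\right) + 37457\right) \left(-63945\right) = \left(\left(- \frac{9}{4} + \frac{1}{4 \cdot 361}\right) + 37457\right) \left(-63945\right) = \left(\left(- \frac{9}{4} + \frac{1}{4} \cdot \frac{1}{361}\right) + 37457\right) \left(-63945\right) = \left(\left(- \frac{9}{4} + \frac{1}{1444}\right) + 37457\right) \left(-63945\right) = \left(- \frac{812}{361} + 37457\right) \left(-63945\right) = \frac{13521165}{361} \left(-63945\right) = - \frac{864610895925}{361}$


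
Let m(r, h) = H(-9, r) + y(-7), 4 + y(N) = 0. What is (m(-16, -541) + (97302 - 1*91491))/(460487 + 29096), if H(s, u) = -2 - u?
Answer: 5821/489583 ≈ 0.011890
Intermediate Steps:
y(N) = -4 (y(N) = -4 + 0 = -4)
m(r, h) = -6 - r (m(r, h) = (-2 - r) - 4 = -6 - r)
(m(-16, -541) + (97302 - 1*91491))/(460487 + 29096) = ((-6 - 1*(-16)) + (97302 - 1*91491))/(460487 + 29096) = ((-6 + 16) + (97302 - 91491))/489583 = (10 + 5811)*(1/489583) = 5821*(1/489583) = 5821/489583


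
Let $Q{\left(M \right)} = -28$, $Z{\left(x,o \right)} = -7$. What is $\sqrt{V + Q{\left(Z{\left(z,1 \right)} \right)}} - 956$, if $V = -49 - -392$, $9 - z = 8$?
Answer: $-956 + 3 \sqrt{35} \approx -938.25$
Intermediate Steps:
$z = 1$ ($z = 9 - 8 = 1$)
$V = 343$ ($V = -49 + 392 = 343$)
$\sqrt{V + Q{\left(Z{\left(z,1 \right)} \right)}} - 956 = \sqrt{343 - 28} - 956 = \sqrt{315} - 956 = 3 \sqrt{35} - 956 = -956 + 3 \sqrt{35}$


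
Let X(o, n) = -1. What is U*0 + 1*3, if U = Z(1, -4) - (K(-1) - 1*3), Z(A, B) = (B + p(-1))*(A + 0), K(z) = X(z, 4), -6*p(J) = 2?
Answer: 3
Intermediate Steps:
p(J) = -⅓ (p(J) = -⅙*2 = -⅓)
K(z) = -1
Z(A, B) = A*(-⅓ + B) (Z(A, B) = (B - ⅓)*(A + 0) = (-⅓ + B)*A = A*(-⅓ + B))
U = -⅓ (U = 1*(-⅓ - 4) - (-1 - 1*3) = 1*(-13/3) - (-1 - 3) = -13/3 - 1*(-4) = -13/3 + 4 = -⅓ ≈ -0.33333)
U*0 + 1*3 = -⅓*0 + 1*3 = 0 + 3 = 3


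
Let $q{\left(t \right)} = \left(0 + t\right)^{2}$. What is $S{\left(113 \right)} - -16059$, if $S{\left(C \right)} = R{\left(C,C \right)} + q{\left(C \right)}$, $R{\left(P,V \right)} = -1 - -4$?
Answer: $28831$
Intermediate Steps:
$R{\left(P,V \right)} = 3$ ($R{\left(P,V \right)} = -1 + 4 = 3$)
$q{\left(t \right)} = t^{2}$
$S{\left(C \right)} = 3 + C^{2}$
$S{\left(113 \right)} - -16059 = \left(3 + 113^{2}\right) - -16059 = \left(3 + 12769\right) + 16059 = 12772 + 16059 = 28831$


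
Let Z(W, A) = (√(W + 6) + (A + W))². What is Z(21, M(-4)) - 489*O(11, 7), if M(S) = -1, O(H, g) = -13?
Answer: 6784 + 120*√3 ≈ 6991.8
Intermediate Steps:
Z(W, A) = (A + W + √(6 + W))² (Z(W, A) = (√(6 + W) + (A + W))² = (A + W + √(6 + W))²)
Z(21, M(-4)) - 489*O(11, 7) = (-1 + 21 + √(6 + 21))² - 489*(-13) = (-1 + 21 + √27)² + 6357 = (-1 + 21 + 3*√3)² + 6357 = (20 + 3*√3)² + 6357 = 6357 + (20 + 3*√3)²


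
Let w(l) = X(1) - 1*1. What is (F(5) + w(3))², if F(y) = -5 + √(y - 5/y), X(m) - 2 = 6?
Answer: 16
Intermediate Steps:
X(m) = 8 (X(m) = 2 + 6 = 8)
w(l) = 7 (w(l) = 8 - 1*1 = 8 - 1 = 7)
(F(5) + w(3))² = ((-5 + √(5 - 5/5)) + 7)² = ((-5 + √(5 - 5*⅕)) + 7)² = ((-5 + √(5 - 1)) + 7)² = ((-5 + √4) + 7)² = ((-5 + 2) + 7)² = (-3 + 7)² = 4² = 16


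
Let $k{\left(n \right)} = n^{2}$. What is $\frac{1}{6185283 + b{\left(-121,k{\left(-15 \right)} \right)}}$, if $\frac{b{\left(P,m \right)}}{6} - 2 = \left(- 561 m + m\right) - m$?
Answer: $\frac{1}{5427945} \approx 1.8423 \cdot 10^{-7}$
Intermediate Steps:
$b{\left(P,m \right)} = 12 - 3366 m$ ($b{\left(P,m \right)} = 12 + 6 \left(\left(- 561 m + m\right) - m\right) = 12 + 6 \left(- 560 m - m\right) = 12 + 6 \left(- 561 m\right) = 12 - 3366 m$)
$\frac{1}{6185283 + b{\left(-121,k{\left(-15 \right)} \right)}} = \frac{1}{6185283 + \left(12 - 3366 \left(-15\right)^{2}\right)} = \frac{1}{6185283 + \left(12 - 757350\right)} = \frac{1}{6185283 - 757338} = \frac{1}{5427945}$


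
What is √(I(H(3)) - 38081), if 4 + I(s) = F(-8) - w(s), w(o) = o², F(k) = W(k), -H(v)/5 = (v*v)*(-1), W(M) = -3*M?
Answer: 3*I*√4454 ≈ 200.21*I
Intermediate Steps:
H(v) = 5*v² (H(v) = -5*v*v*(-1) = -5*v²*(-1) = -(-5)*v² = 5*v²)
F(k) = -3*k
I(s) = 20 - s² (I(s) = -4 + (-3*(-8) - s²) = -4 + (24 - s²) = 20 - s²)
√(I(H(3)) - 38081) = √((20 - (5*3²)²) - 38081) = √((20 - (5*9)²) - 38081) = √((20 - 1*45²) - 38081) = √((20 - 1*2025) - 38081) = √((20 - 2025) - 38081) = √(-2005 - 38081) = √(-40086) = 3*I*√4454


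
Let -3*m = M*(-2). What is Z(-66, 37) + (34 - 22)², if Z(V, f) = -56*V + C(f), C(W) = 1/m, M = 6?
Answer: 15361/4 ≈ 3840.3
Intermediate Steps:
m = 4 (m = -2*(-2) = -⅓*(-12) = 4)
C(W) = ¼ (C(W) = 1/4 = ¼)
Z(V, f) = ¼ - 56*V (Z(V, f) = -56*V + ¼ = ¼ - 56*V)
Z(-66, 37) + (34 - 22)² = (¼ - 56*(-66)) + (34 - 22)² = (¼ + 3696) + 12² = 14785/4 + 144 = 15361/4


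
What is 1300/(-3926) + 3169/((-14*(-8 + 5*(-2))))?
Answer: 465919/38052 ≈ 12.244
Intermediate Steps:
1300/(-3926) + 3169/((-14*(-8 + 5*(-2)))) = 1300*(-1/3926) + 3169/((-14*(-8 - 10))) = -50/151 + 3169/((-14*(-18))) = -50/151 + 3169/252 = 465919/38052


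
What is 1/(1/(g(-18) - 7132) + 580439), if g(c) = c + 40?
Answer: 7110/4126921289 ≈ 1.7228e-6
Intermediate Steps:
g(c) = 40 + c
1/(1/(g(-18) - 7132) + 580439) = 1/(1/((40 - 18) - 7132) + 580439) = 1/(1/(22 - 7132) + 580439) = 1/(1/(-7110) + 580439) = 1/(-1/7110 + 580439) = 1/(4126921289/7110) = 7110/4126921289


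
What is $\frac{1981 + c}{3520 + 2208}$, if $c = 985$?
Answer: $\frac{1483}{2864} \approx 0.51781$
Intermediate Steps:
$\frac{1981 + c}{3520 + 2208} = \frac{1981 + 985}{3520 + 2208} = \frac{2966}{5728} = 2966 \cdot \frac{1}{5728} = \frac{1483}{2864}$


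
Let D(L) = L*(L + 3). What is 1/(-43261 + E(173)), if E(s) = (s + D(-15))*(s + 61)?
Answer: 1/39341 ≈ 2.5419e-5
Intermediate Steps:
D(L) = L*(3 + L)
E(s) = (61 + s)*(180 + s) (E(s) = (s - 15*(3 - 15))*(s + 61) = (s - 15*(-12))*(61 + s) = (s + 180)*(61 + s) = (180 + s)*(61 + s) = (61 + s)*(180 + s))
1/(-43261 + E(173)) = 1/(-43261 + (10980 + 173² + 241*173)) = 1/(-43261 + (10980 + 29929 + 41693)) = 1/(-43261 + 82602) = 1/39341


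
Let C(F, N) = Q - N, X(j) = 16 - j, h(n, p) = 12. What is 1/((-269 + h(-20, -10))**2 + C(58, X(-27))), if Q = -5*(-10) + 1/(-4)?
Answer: 4/264223 ≈ 1.5139e-5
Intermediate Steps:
Q = 199/4 (Q = 50 - 1/4 = 199/4 ≈ 49.750)
C(F, N) = 199/4 - N
1/((-269 + h(-20, -10))**2 + C(58, X(-27))) = 1/((-269 + 12)**2 + (199/4 - (16 - 1*(-27)))) = 1/((-257)**2 + (199/4 - (16 + 27))) = 1/(66049 + (199/4 - 1*43)) = 1/(66049 + (199/4 - 43)) = 1/(66049 + 27/4) = 1/(264223/4) = 4/264223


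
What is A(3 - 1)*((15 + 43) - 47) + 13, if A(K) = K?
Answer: 35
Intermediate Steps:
A(3 - 1)*((15 + 43) - 47) + 13 = (3 - 1)*((15 + 43) - 47) + 13 = 2*(58 - 47) + 13 = 2*11 + 13 = 22 + 13 = 35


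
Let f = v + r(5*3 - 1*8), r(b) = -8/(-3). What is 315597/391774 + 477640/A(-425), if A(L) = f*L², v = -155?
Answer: 5097954162609/6467845937750 ≈ 0.78820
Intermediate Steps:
r(b) = 8/3 (r(b) = -8*(-⅓) = 8/3)
f = -457/3 (f = -155 + 8/3 = -457/3 ≈ -152.33)
A(L) = -457*L²/3
315597/391774 + 477640/A(-425) = 315597/391774 + 477640/((-457/3*(-425)²)) = 315597*(1/391774) + 477640/((-457/3*180625)) = 315597/391774 + 477640/(-82545625/3) = 315597/391774 + 477640*(-3/82545625) = 315597/391774 - 286584/16509125 = 5097954162609/6467845937750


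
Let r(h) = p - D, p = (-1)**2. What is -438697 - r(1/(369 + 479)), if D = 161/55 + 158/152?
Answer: -1833741059/4180 ≈ -4.3869e+5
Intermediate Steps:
D = 16581/4180 (D = 161*(1/55) + 158*(1/152) = 161/55 + 79/76 = 16581/4180 ≈ 3.9667)
p = 1
r(h) = -12401/4180 (r(h) = 1 - 1*16581/4180 = 1 - 16581/4180 = -12401/4180)
-438697 - r(1/(369 + 479)) = -438697 - 1*(-12401/4180) = -438697 + 12401/4180 = -1833741059/4180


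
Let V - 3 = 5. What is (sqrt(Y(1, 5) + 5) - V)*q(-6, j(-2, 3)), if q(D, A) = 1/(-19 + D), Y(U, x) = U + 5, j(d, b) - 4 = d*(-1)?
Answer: 8/25 - sqrt(11)/25 ≈ 0.18734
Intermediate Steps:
V = 8 (V = 3 + 5 = 8)
j(d, b) = 4 - d (j(d, b) = 4 + d*(-1) = 4 - d)
Y(U, x) = 5 + U
(sqrt(Y(1, 5) + 5) - V)*q(-6, j(-2, 3)) = (sqrt((5 + 1) + 5) - 1*8)/(-19 - 6) = (sqrt(6 + 5) - 8)/(-25) = (sqrt(11) - 8)*(-1/25) = (-8 + sqrt(11))*(-1/25) = 8/25 - sqrt(11)/25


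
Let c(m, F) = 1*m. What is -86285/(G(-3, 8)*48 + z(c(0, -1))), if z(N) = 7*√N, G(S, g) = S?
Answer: 86285/144 ≈ 599.20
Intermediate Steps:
c(m, F) = m
-86285/(G(-3, 8)*48 + z(c(0, -1))) = -86285/(-3*48 + 7*√0) = -86285/(-144 + 7*0) = -86285/(-144 + 0) = -86285/(-144) = -86285*(-1/144) = 86285/144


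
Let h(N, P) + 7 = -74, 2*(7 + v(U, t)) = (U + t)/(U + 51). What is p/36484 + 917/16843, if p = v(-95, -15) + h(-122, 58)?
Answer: 127978791/2458000048 ≈ 0.052066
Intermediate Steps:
v(U, t) = -7 + (U + t)/(2*(51 + U)) (v(U, t) = -7 + ((U + t)/(U + 51))/2 = -7 + ((U + t)/(51 + U))/2 = -7 + (U + t)/(2*(51 + U)))
h(N, P) = -81 (h(N, P) = -7 - 74 = -81)
p = -347/4 (p = (-714 - 15 - 13*(-95))/(2*(51 - 95)) - 81 = (1/2)*(-714 - 15 + 1235)/(-44) - 81 = (1/2)*(-1/44)*506 - 81 = -23/4 - 81 = -347/4 ≈ -86.750)
p/36484 + 917/16843 = -347/4/36484 + 917/16843 = -347/4*1/36484 + 917*(1/16843) = -347/145936 + 917/16843 = 127978791/2458000048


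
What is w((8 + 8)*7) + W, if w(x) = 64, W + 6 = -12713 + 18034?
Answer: 5379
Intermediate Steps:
W = 5315 (W = -6 + (-12713 + 18034) = -6 + 5321 = 5315)
w((8 + 8)*7) + W = 64 + 5315 = 5379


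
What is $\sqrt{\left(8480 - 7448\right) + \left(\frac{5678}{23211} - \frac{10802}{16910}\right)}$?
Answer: $\frac{\sqrt{4414547622310422355}}{65416335} \approx 32.119$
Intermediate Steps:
$\sqrt{\left(8480 - 7448\right) + \left(\frac{5678}{23211} - \frac{10802}{16910}\right)} = \sqrt{\left(8480 - 7448\right) + \left(5678 \cdot \frac{1}{23211} - \frac{5401}{8455}\right)} = \sqrt{1032 + \left(\frac{5678}{23211} - \frac{5401}{8455}\right)} = \sqrt{1032 - \frac{77355121}{196249005}} = \sqrt{\frac{202451618039}{196249005}} = \frac{\sqrt{4414547622310422355}}{65416335}$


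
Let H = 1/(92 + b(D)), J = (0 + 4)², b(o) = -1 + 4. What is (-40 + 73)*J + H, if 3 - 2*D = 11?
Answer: 50161/95 ≈ 528.01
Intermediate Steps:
D = -4 (D = 3/2 - ½*11 = 3/2 - 11/2 = -4)
b(o) = 3
J = 16 (J = 4² = 16)
H = 1/95 (H = 1/(92 + 3) = 1/95 ≈ 0.010526)
(-40 + 73)*J + H = (-40 + 73)*16 + 1/95 = 33*16 + 1/95 = 528 + 1/95 = 50161/95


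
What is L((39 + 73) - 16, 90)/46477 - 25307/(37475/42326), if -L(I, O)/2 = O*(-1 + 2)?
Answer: -49783570244614/1741725575 ≈ -28583.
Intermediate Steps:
L(I, O) = -2*O (L(I, O) = -2*O*(-1 + 2) = -2*O)
L((39 + 73) - 16, 90)/46477 - 25307/(37475/42326) = -2*90/46477 - 25307/(37475/42326) = -180*1/46477 - 25307/(37475*(1/42326)) = -180/46477 - 25307/37475/42326 = -180/46477 - 25307*42326/37475 = -180/46477 - 1071144082/37475 = -49783570244614/1741725575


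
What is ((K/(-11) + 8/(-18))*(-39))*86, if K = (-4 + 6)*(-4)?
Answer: -31304/33 ≈ -948.61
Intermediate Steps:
K = -8 (K = 2*(-4) = -8)
((K/(-11) + 8/(-18))*(-39))*86 = ((-8/(-11) + 8/(-18))*(-39))*86 = ((-8*(-1/11) + 8*(-1/18))*(-39))*86 = ((8/11 - 4/9)*(-39))*86 = ((28/99)*(-39))*86 = -364/33*86 = -31304/33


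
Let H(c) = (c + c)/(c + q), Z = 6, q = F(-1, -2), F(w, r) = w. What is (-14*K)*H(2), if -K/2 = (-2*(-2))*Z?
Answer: 2688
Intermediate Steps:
q = -1
K = -48 (K = -2*(-2*(-2))*6 = -8*6 = -2*24 = -48)
H(c) = 2*c/(-1 + c) (H(c) = (c + c)/(c - 1) = (2*c)/(-1 + c) = 2*c/(-1 + c))
(-14*K)*H(2) = (-14*(-48))*(2*2/(-1 + 2)) = 672*(2*2/1) = 672*(2*2*1) = 672*4 = 2688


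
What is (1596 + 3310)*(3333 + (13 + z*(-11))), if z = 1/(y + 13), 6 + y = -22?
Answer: 246286106/15 ≈ 1.6419e+7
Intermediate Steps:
y = -28 (y = -6 - 22 = -28)
z = -1/15 (z = 1/(-28 + 13) = 1/(-15) = -1/15 ≈ -0.066667)
(1596 + 3310)*(3333 + (13 + z*(-11))) = (1596 + 3310)*(3333 + (13 - 1/15*(-11))) = 4906*(3333 + (13 + 11/15)) = 4906*(3333 + 206/15) = 4906*(50201/15) = 246286106/15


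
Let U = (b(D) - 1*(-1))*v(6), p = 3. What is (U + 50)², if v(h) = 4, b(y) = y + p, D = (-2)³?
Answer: 1156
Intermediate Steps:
D = -8
b(y) = 3 + y (b(y) = y + 3 = 3 + y)
U = -16 (U = ((3 - 8) - 1*(-1))*4 = (-5 + 1)*4 = -4*4 = -16)
(U + 50)² = (-16 + 50)² = 34² = 1156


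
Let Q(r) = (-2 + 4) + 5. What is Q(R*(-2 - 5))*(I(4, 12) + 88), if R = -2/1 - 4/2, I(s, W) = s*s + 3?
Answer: 749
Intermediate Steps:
I(s, W) = 3 + s² (I(s, W) = s² + 3 = 3 + s²)
R = -4 (R = -2*1 - 4*½ = -2 - 2 = -4)
Q(r) = 7 (Q(r) = 2 + 5 = 7)
Q(R*(-2 - 5))*(I(4, 12) + 88) = 7*((3 + 4²) + 88) = 7*((3 + 16) + 88) = 7*(19 + 88) = 7*107 = 749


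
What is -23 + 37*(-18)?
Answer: -689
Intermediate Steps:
-23 + 37*(-18) = -23 - 666 = -689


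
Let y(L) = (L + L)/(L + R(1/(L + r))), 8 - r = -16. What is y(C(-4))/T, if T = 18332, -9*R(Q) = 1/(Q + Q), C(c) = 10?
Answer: 45/334559 ≈ 0.00013451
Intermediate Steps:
r = 24 (r = 8 - 1*(-16) = 8 + 16 = 24)
R(Q) = -1/(18*Q) (R(Q) = -1/(9*(Q + Q)) = -1/(2*Q)/9 = -1/(18*Q))
y(L) = 2*L/(-4/3 + 17*L/18) (y(L) = (L + L)/(L - (4/3 + L/18)) = (2*L)/(L - (4/3 + L/18)) = (2*L)/(L - (24 + L)/18) = (2*L)/(L + (-4/3 - L/18)) = (2*L)/(-4/3 + 17*L/18) = 2*L/(-4/3 + 17*L/18))
y(C(-4))/T = (36*10/(-24 + 17*10))/18332 = (36*10/(-24 + 170))*(1/18332) = (36*10/146)*(1/18332) = (36*10*(1/146))*(1/18332) = (180/73)*(1/18332) = 45/334559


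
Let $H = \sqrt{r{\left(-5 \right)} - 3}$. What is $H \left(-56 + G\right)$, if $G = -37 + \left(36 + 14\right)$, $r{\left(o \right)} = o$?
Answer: $- 86 i \sqrt{2} \approx - 121.62 i$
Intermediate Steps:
$H = 2 i \sqrt{2}$ ($H = \sqrt{-5 - 3} = \sqrt{-8} = 2 i \sqrt{2} \approx 2.8284 i$)
$G = 13$ ($G = -37 + 50 = 13$)
$H \left(-56 + G\right) = 2 i \sqrt{2} \left(-56 + 13\right) = 2 i \sqrt{2} \left(-43\right) = - 86 i \sqrt{2}$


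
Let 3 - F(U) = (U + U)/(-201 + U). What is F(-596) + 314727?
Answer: 250838618/797 ≈ 3.1473e+5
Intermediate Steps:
F(U) = 3 - 2*U/(-201 + U) (F(U) = 3 - (U + U)/(-201 + U) = 3 - 2*U/(-201 + U))
F(-596) + 314727 = (-603 - 596)/(-201 - 596) + 314727 = -1199/(-797) + 314727 = -1/797*(-1199) + 314727 = 1199/797 + 314727 = 250838618/797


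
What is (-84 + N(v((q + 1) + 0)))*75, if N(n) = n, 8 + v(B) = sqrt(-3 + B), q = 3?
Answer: -6825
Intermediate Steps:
v(B) = -8 + sqrt(-3 + B)
(-84 + N(v((q + 1) + 0)))*75 = (-84 + (-8 + sqrt(-3 + ((3 + 1) + 0))))*75 = (-84 + (-8 + sqrt(-3 + (4 + 0))))*75 = (-84 + (-8 + sqrt(-3 + 4)))*75 = (-84 + (-8 + sqrt(1)))*75 = (-84 + (-8 + 1))*75 = (-84 - 7)*75 = -91*75 = -6825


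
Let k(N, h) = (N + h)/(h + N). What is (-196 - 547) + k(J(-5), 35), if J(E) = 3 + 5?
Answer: -742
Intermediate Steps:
J(E) = 8
k(N, h) = 1 (k(N, h) = (N + h)/(N + h) = 1)
(-196 - 547) + k(J(-5), 35) = (-196 - 547) + 1 = -743 + 1 = -742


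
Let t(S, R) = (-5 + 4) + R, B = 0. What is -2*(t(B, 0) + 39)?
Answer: -76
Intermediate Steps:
t(S, R) = -1 + R
-2*(t(B, 0) + 39) = -2*((-1 + 0) + 39) = -2*(-1 + 39) = -2*38 = -76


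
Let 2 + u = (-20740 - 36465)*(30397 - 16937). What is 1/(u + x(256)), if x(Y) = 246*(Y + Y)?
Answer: -1/769853350 ≈ -1.2989e-9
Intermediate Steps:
x(Y) = 492*Y (x(Y) = 246*(2*Y) = 492*Y)
u = -769979302 (u = -2 + (-20740 - 36465)*(30397 - 16937) = -2 - 57205*13460 = -2 - 769979300 = -769979302)
1/(u + x(256)) = 1/(-769979302 + 492*256) = 1/(-769979302 + 125952) = 1/(-769853350) = -1/769853350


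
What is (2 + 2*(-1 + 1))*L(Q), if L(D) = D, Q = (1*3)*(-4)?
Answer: -24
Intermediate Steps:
Q = -12 (Q = 3*(-4) = -12)
(2 + 2*(-1 + 1))*L(Q) = (2 + 2*(-1 + 1))*(-12) = (2 + 2*0)*(-12) = (2 + 0)*(-12) = 2*(-12) = -24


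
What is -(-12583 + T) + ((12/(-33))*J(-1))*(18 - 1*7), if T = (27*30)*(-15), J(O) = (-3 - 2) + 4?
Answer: 24737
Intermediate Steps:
J(O) = -1 (J(O) = -5 + 4 = -1)
T = -12150 (T = 810*(-15) = -12150)
-(-12583 + T) + ((12/(-33))*J(-1))*(18 - 1*7) = -(-12583 - 12150) + ((12/(-33))*(-1))*(18 - 1*7) = -1*(-24733) + ((12*(-1/33))*(-1))*(18 - 7) = 24733 - 4/11*(-1)*11 = 24733 + (4/11)*11 = 24733 + 4 = 24737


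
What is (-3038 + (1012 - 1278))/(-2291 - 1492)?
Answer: 3304/3783 ≈ 0.87338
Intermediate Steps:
(-3038 + (1012 - 1278))/(-2291 - 1492) = (-3038 - 266)/(-3783) = -3304*(-1/3783) = 3304/3783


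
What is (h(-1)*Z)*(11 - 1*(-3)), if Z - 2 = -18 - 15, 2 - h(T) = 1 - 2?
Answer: -1302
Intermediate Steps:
h(T) = 3 (h(T) = 2 - (1 - 2) = 2 - 1*(-1) = 2 + 1 = 3)
Z = -31 (Z = 2 + (-18 - 15) = 2 - 33 = -31)
(h(-1)*Z)*(11 - 1*(-3)) = (3*(-31))*(11 - 1*(-3)) = -93*(11 + 3) = -93*14 = -1302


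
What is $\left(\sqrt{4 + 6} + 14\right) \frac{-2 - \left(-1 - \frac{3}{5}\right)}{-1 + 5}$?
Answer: $- \frac{7}{5} - \frac{\sqrt{10}}{10} \approx -1.7162$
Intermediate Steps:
$\left(\sqrt{4 + 6} + 14\right) \frac{-2 - \left(-1 - \frac{3}{5}\right)}{-1 + 5} = \left(\sqrt{10} + 14\right) \frac{-2 - - \frac{8}{5}}{4} = \left(14 + \sqrt{10}\right) \left(-2 + \left(1 + \frac{3}{5}\right)\right) \frac{1}{4} = \left(14 + \sqrt{10}\right) \left(-2 + \frac{8}{5}\right) \frac{1}{4} = \left(14 + \sqrt{10}\right) \left(\left(- \frac{2}{5}\right) \frac{1}{4}\right) = \left(14 + \sqrt{10}\right) \left(- \frac{1}{10}\right) = - \frac{7}{5} - \frac{\sqrt{10}}{10}$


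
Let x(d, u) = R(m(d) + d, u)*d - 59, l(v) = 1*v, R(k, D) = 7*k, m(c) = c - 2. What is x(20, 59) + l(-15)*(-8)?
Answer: 5381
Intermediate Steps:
m(c) = -2 + c
l(v) = v
x(d, u) = -59 + d*(-14 + 14*d) (x(d, u) = (7*((-2 + d) + d))*d - 59 = (7*(-2 + 2*d))*d - 59 = (-14 + 14*d)*d - 59 = d*(-14 + 14*d) - 59 = -59 + d*(-14 + 14*d))
x(20, 59) + l(-15)*(-8) = (-59 + 14*20*(-1 + 20)) - 15*(-8) = (-59 + 14*20*19) + 120 = (-59 + 5320) + 120 = 5261 + 120 = 5381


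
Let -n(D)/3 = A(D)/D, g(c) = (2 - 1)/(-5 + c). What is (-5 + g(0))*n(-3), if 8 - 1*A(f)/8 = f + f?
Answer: -2912/5 ≈ -582.40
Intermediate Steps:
A(f) = 64 - 16*f (A(f) = 64 - 8*(f + f) = 64 - 16*f)
g(c) = 1/(-5 + c)
n(D) = -3*(64 - 16*D)/D
(-5 + g(0))*n(-3) = (-5 + 1/(-5 + 0))*(48 - 192/(-3)) = (-5 + 1/(-5))*(48 - 192*(-1/3)) = (-5 - 1/5)*(48 + 64) = -26/5*112 = -2912/5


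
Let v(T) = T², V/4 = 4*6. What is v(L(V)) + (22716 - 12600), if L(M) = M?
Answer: 19332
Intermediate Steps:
V = 96 (V = 4*(4*6) = 4*24 = 96)
v(L(V)) + (22716 - 12600) = 96² + (22716 - 12600) = 9216 + 10116 = 19332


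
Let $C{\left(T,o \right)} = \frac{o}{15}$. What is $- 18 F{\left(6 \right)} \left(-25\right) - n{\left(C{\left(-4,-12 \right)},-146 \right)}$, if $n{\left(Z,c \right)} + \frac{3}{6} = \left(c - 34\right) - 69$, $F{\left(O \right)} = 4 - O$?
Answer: $- \frac{1301}{2} \approx -650.5$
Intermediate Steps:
$C{\left(T,o \right)} = \frac{o}{15}$ ($C{\left(T,o \right)} = o \frac{1}{15} = \frac{o}{15}$)
$n{\left(Z,c \right)} = - \frac{207}{2} + c$ ($n{\left(Z,c \right)} = - \frac{1}{2} + \left(\left(c - 34\right) - 69\right) = - \frac{1}{2} + \left(\left(-34 + c\right) - 69\right) = - \frac{1}{2} + \left(-103 + c\right) = - \frac{207}{2} + c$)
$- 18 F{\left(6 \right)} \left(-25\right) - n{\left(C{\left(-4,-12 \right)},-146 \right)} = - 18 \left(4 - 6\right) \left(-25\right) - \left(- \frac{207}{2} - 146\right) = - 18 \left(4 - 6\right) \left(-25\right) - - \frac{499}{2} = \left(-18\right) \left(-2\right) \left(-25\right) + \frac{499}{2} = 36 \left(-25\right) + \frac{499}{2} = -900 + \frac{499}{2} = - \frac{1301}{2}$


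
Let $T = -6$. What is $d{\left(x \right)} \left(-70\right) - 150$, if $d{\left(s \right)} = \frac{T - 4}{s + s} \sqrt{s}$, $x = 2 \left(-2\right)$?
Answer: $-150 - 175 i \approx -150.0 - 175.0 i$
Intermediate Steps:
$x = -4$
$d{\left(s \right)} = - \frac{5}{\sqrt{s}}$ ($d{\left(s \right)} = \frac{-6 - 4}{s + s} \sqrt{s} = - \frac{10}{2 s} \sqrt{s} = - 10 \frac{1}{2 s} \sqrt{s} = - \frac{5}{s} \sqrt{s} = - \frac{5}{\sqrt{s}}$)
$d{\left(x \right)} \left(-70\right) - 150 = - \frac{5}{2 i} \left(-70\right) - 150 = - 5 \left(- \frac{i}{2}\right) \left(-70\right) - 150 = \frac{5 i}{2} \left(-70\right) - 150 = - 175 i - 150 = -150 - 175 i$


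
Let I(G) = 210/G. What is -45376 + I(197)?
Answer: -8938862/197 ≈ -45375.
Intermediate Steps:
-45376 + I(197) = -45376 + 210/197 = -8938862/197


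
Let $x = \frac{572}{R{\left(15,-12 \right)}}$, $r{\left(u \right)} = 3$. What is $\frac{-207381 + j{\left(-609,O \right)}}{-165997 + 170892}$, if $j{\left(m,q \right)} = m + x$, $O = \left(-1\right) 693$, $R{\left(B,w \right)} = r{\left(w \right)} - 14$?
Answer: $- \frac{208042}{4895} \approx -42.501$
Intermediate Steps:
$R{\left(B,w \right)} = -11$ ($R{\left(B,w \right)} = 3 - 14 = -11$)
$O = -693$
$x = -52$ ($x = \frac{572}{-11} = 572 \left(- \frac{1}{11}\right) = -52$)
$j{\left(m,q \right)} = -52 + m$ ($j{\left(m,q \right)} = m - 52 = -52 + m$)
$\frac{-207381 + j{\left(-609,O \right)}}{-165997 + 170892} = \frac{-207381 - 661}{-165997 + 170892} = \frac{-207381 - 661}{4895} = \left(-208042\right) \frac{1}{4895} = - \frac{208042}{4895}$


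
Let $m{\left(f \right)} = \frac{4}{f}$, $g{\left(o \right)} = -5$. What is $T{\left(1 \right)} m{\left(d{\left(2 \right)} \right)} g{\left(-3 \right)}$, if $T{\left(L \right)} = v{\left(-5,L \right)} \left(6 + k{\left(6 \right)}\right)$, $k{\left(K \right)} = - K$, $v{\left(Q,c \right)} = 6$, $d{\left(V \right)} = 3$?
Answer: $0$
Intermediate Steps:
$T{\left(L \right)} = 0$ ($T{\left(L \right)} = 6 \left(6 - 6\right) = 6 \cdot 0 = 0$)
$T{\left(1 \right)} m{\left(d{\left(2 \right)} \right)} g{\left(-3 \right)} = 0 \cdot \frac{4}{3} \left(-5\right) = 0 \left(-5\right) = 0$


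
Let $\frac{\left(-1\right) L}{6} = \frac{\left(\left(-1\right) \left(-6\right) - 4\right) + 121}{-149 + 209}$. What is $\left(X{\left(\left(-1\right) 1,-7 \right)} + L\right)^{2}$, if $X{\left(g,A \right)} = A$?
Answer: $\frac{37249}{100} \approx 372.49$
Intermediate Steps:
$L = - \frac{123}{10}$ ($L = - 6 \frac{\left(\left(-1\right) \left(-6\right) - 4\right) + 121}{-149 + 209} = - 6 \frac{\left(6 - 4\right) + 121}{60} = - 6 \left(2 + 121\right) \frac{1}{60} = - 6 \cdot 123 \cdot \frac{1}{60} = \left(-6\right) \frac{41}{20} = - \frac{123}{10} \approx -12.3$)
$\left(X{\left(\left(-1\right) 1,-7 \right)} + L\right)^{2} = \left(-7 - \frac{123}{10}\right)^{2} = \left(- \frac{193}{10}\right)^{2} = \frac{37249}{100}$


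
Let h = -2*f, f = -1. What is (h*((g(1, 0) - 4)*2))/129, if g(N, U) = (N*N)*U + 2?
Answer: -8/129 ≈ -0.062016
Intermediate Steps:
g(N, U) = 2 + U*N² (g(N, U) = N²*U + 2 = U*N² + 2 = 2 + U*N²)
h = 2 (h = -2*(-1) = 2)
(h*((g(1, 0) - 4)*2))/129 = (2*(((2 + 0*1²) - 4)*2))/129 = (2*(((2 + 0*1) - 4)*2))*(1/129) = (2*(((2 + 0) - 4)*2))*(1/129) = (2*((2 - 4)*2))*(1/129) = (2*(-2*2))*(1/129) = (2*(-4))*(1/129) = -8*1/129 = -8/129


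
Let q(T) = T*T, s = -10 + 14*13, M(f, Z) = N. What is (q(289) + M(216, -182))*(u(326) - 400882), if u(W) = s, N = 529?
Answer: -33679675500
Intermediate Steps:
M(f, Z) = 529
s = 172 (s = -10 + 182 = 172)
u(W) = 172
q(T) = T²
(q(289) + M(216, -182))*(u(326) - 400882) = (289² + 529)*(172 - 400882) = (83521 + 529)*(-400710) = 84050*(-400710) = -33679675500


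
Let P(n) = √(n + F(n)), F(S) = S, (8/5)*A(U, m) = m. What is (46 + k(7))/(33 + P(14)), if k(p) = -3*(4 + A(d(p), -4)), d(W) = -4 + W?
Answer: 2739/2122 - 83*√7/1061 ≈ 1.0838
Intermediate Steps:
A(U, m) = 5*m/8
k(p) = -9/2 (k(p) = -3*(4 + (5/8)*(-4)) = -3*(4 - 5/2) = -3*3/2 = -9/2)
P(n) = √2*√n (P(n) = √(n + n) = √(2*n) = √2*√n)
(46 + k(7))/(33 + P(14)) = (46 - 9/2)/(33 + √2*√14) = 83/(2*(33 + 2*√7))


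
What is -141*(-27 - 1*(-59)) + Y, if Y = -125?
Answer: -4637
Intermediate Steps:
-141*(-27 - 1*(-59)) + Y = -141*(-27 - 1*(-59)) - 125 = -141*(-27 + 59) - 125 = -141*32 - 125 = -4512 - 125 = -4637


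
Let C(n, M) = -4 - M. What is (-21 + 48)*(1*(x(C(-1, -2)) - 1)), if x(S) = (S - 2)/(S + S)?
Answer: 0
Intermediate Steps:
x(S) = (-2 + S)/(2*S) (x(S) = (-2 + S)/((2*S)) = (-2 + S)*(1/(2*S)) = (-2 + S)/(2*S))
(-21 + 48)*(1*(x(C(-1, -2)) - 1)) = (-21 + 48)*(1*((-2 + (-4 - 1*(-2)))/(2*(-4 - 1*(-2))) - 1)) = 27*(1*((-2 + (-4 + 2))/(2*(-4 + 2)) - 1)) = 27*(1*((½)*(-2 - 2)/(-2) - 1)) = 27*(1*((½)*(-½)*(-4) - 1)) = 27*(1*(1 - 1)) = 27*(1*0) = 27*0 = 0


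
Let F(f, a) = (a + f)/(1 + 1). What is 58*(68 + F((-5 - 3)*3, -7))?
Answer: 3045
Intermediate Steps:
F(f, a) = a/2 + f/2 (F(f, a) = (a + f)/2 = (a + f)*(½) = a/2 + f/2)
58*(68 + F((-5 - 3)*3, -7)) = 58*(68 + ((½)*(-7) + ((-5 - 3)*3)/2)) = 58*(68 + (-7/2 + (-8*3)/2)) = 58*(68 + (-7/2 + (½)*(-24))) = 58*(68 + (-7/2 - 12)) = 58*(68 - 31/2) = 58*(105/2) = 3045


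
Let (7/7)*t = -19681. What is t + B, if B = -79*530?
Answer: -61551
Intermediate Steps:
t = -19681
B = -41870
t + B = -19681 - 41870 = -61551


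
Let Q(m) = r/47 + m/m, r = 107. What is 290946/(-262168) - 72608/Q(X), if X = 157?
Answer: -223678257613/10093468 ≈ -22161.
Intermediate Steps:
Q(m) = 154/47 (Q(m) = 107/47 + m/m = 107*(1/47) + 1 = 107/47 + 1 = 154/47)
290946/(-262168) - 72608/Q(X) = 290946/(-262168) - 72608/154/47 = 290946*(-1/262168) - 72608*47/154 = -145473/131084 - 1706288/77 = -223678257613/10093468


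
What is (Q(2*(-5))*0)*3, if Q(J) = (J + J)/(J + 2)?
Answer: 0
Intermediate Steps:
Q(J) = 2*J/(2 + J) (Q(J) = (2*J)/(2 + J) = 2*J/(2 + J))
(Q(2*(-5))*0)*3 = ((2*(2*(-5))/(2 + 2*(-5)))*0)*3 = ((2*(-10)/(2 - 10))*0)*3 = ((2*(-10)/(-8))*0)*3 = ((2*(-10)*(-⅛))*0)*3 = ((5/2)*0)*3 = 0*3 = 0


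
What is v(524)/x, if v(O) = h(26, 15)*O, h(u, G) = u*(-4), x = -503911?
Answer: 54496/503911 ≈ 0.10815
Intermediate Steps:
h(u, G) = -4*u
v(O) = -104*O (v(O) = (-4*26)*O = -104*O)
v(524)/x = -104*524/(-503911) = -54496*(-1/503911) = 54496/503911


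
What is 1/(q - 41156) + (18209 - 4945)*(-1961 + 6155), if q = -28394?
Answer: 3869011972799/69550 ≈ 5.5629e+7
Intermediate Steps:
1/(q - 41156) + (18209 - 4945)*(-1961 + 6155) = 1/(-28394 - 41156) + (18209 - 4945)*(-1961 + 6155) = 1/(-69550) + 13264*4194 = -1/69550 + 55629216 = 3869011972799/69550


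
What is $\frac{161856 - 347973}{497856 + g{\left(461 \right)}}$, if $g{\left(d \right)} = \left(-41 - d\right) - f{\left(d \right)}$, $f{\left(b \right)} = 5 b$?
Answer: $- \frac{186117}{495049} \approx -0.37596$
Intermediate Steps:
$g{\left(d \right)} = -41 - 6 d$ ($g{\left(d \right)} = \left(-41 - d\right) - 5 d = -41 - 6 d$)
$\frac{161856 - 347973}{497856 + g{\left(461 \right)}} = \frac{161856 - 347973}{497856 - 2807} = - \frac{186117}{497856 - 2807} = - \frac{186117}{495049}$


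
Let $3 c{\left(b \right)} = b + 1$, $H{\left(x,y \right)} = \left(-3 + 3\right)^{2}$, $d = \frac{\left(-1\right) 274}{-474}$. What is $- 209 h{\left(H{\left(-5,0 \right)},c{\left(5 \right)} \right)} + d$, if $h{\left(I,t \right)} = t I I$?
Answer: $\frac{137}{237} \approx 0.57806$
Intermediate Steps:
$d = \frac{137}{237}$ ($d = \left(-274\right) \left(- \frac{1}{474}\right) = \frac{137}{237} \approx 0.57806$)
$H{\left(x,y \right)} = 0$ ($H{\left(x,y \right)} = 0^{2} = 0$)
$c{\left(b \right)} = \frac{1}{3} + \frac{b}{3}$ ($c{\left(b \right)} = \frac{b + 1}{3} = \frac{1 + b}{3} = \frac{1}{3} + \frac{b}{3}$)
$h{\left(I,t \right)} = t I^{2}$ ($h{\left(I,t \right)} = I t I = t I^{2}$)
$- 209 h{\left(H{\left(-5,0 \right)},c{\left(5 \right)} \right)} + d = - 209 \left(\frac{1}{3} + \frac{1}{3} \cdot 5\right) 0^{2} + \frac{137}{237} = - 209 \left(\frac{1}{3} + \frac{5}{3}\right) 0 + \frac{137}{237} = - 209 \cdot 2 \cdot 0 + \frac{137}{237} = \left(-209\right) 0 + \frac{137}{237} = 0 + \frac{137}{237} = \frac{137}{237}$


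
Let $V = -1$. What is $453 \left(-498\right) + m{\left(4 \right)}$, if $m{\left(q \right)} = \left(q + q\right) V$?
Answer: $-225602$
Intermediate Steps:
$m{\left(q \right)} = - 2 q$ ($m{\left(q \right)} = \left(q + q\right) \left(-1\right) = 2 q \left(-1\right) = - 2 q$)
$453 \left(-498\right) + m{\left(4 \right)} = 453 \left(-498\right) - 8 = -225594 - 8 = -225602$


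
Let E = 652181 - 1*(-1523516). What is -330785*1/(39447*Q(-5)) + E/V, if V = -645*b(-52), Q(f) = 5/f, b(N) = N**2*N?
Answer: 10028476955053/1192511211840 ≈ 8.4095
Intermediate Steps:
b(N) = N**3
V = 90692160 (V = -645*(-52)**3 = -645*(-140608) = 90692160)
E = 2175697 (E = 652181 + 1523516 = 2175697)
-330785*1/(39447*Q(-5)) + E/V = -330785/((5/(-5))*39447) + 2175697/90692160 = -330785/((5*(-1/5))*39447) + 2175697*(1/90692160) = -330785/((-1*39447)) + 2175697/90692160 = -330785/(-39447) + 2175697/90692160 = -330785*(-1/39447) + 2175697/90692160 = 330785/39447 + 2175697/90692160 = 10028476955053/1192511211840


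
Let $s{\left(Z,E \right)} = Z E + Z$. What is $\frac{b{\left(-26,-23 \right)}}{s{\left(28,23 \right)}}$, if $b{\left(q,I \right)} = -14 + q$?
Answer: $- \frac{5}{84} \approx -0.059524$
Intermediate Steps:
$s{\left(Z,E \right)} = Z + E Z$ ($s{\left(Z,E \right)} = E Z + Z = Z + E Z$)
$\frac{b{\left(-26,-23 \right)}}{s{\left(28,23 \right)}} = \frac{-14 - 26}{28 \left(1 + 23\right)} = - \frac{40}{28 \cdot 24} = - \frac{40}{672} = \left(-40\right) \frac{1}{672} = - \frac{5}{84}$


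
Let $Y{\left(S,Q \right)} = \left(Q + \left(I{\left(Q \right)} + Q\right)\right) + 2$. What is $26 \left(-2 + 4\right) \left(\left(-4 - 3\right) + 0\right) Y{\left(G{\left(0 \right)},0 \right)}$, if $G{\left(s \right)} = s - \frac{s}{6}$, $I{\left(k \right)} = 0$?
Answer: $-728$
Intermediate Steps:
$G{\left(s \right)} = \frac{5 s}{6}$ ($G{\left(s \right)} = s - s \frac{1}{6} = s - \frac{s}{6} = \frac{5 s}{6}$)
$Y{\left(S,Q \right)} = 2 + 2 Q$ ($Y{\left(S,Q \right)} = \left(Q + \left(0 + Q\right)\right) + 2 = \left(Q + Q\right) + 2 = 2 Q + 2 = 2 + 2 Q$)
$26 \left(-2 + 4\right) \left(\left(-4 - 3\right) + 0\right) Y{\left(G{\left(0 \right)},0 \right)} = 26 \left(-2 + 4\right) \left(\left(-4 - 3\right) + 0\right) \left(2 + 2 \cdot 0\right) = 26 \cdot 2 \left(-7 + 0\right) \left(2 + 0\right) = 26 \cdot 2 \left(-7\right) 2 = 26 \left(-14\right) 2 = \left(-364\right) 2 = -728$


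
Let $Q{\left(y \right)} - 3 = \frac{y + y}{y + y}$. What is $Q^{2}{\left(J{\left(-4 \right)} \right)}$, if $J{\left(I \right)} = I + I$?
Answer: $16$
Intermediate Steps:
$J{\left(I \right)} = 2 I$
$Q{\left(y \right)} = 4$ ($Q{\left(y \right)} = 3 + \frac{y + y}{y + y} = 3 + \frac{2 y}{2 y} = 3 + 2 y \frac{1}{2 y} = 3 + 1 = 4$)
$Q^{2}{\left(J{\left(-4 \right)} \right)} = 4^{2} = 16$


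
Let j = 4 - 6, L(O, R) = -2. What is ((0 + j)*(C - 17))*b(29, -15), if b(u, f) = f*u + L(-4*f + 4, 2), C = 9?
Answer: -6992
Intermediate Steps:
j = -2
b(u, f) = -2 + f*u (b(u, f) = f*u - 2 = -2 + f*u)
((0 + j)*(C - 17))*b(29, -15) = ((0 - 2)*(9 - 17))*(-2 - 15*29) = (-2*(-8))*(-2 - 435) = 16*(-437) = -6992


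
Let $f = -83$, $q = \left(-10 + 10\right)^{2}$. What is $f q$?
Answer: $0$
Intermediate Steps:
$q = 0$ ($q = 0^{2} = 0$)
$f q = \left(-83\right) 0 = 0$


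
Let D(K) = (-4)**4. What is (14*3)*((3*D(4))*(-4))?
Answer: -129024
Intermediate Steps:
D(K) = 256
(14*3)*((3*D(4))*(-4)) = (14*3)*((3*256)*(-4)) = 42*(768*(-4)) = 42*(-3072) = -129024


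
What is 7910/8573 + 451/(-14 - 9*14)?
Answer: -2759023/1200220 ≈ -2.2988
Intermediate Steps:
7910/8573 + 451/(-14 - 9*14) = 7910*(1/8573) + 451/(-14 - 126) = 7910/8573 + 451/(-140) = 7910/8573 + 451*(-1/140) = 7910/8573 - 451/140 = -2759023/1200220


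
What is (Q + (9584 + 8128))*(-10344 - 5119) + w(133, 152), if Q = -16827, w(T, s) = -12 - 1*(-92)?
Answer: -13684675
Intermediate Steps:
w(T, s) = 80 (w(T, s) = -12 + 92 = 80)
(Q + (9584 + 8128))*(-10344 - 5119) + w(133, 152) = (-16827 + (9584 + 8128))*(-10344 - 5119) + 80 = (-16827 + 17712)*(-15463) + 80 = 885*(-15463) + 80 = -13684755 + 80 = -13684675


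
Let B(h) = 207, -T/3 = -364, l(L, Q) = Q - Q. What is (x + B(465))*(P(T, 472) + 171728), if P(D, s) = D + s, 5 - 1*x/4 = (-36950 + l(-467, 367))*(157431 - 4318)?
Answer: 3921615571146084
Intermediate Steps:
l(L, Q) = 0
T = 1092 (T = -3*(-364) = 1092)
x = 22630101420 (x = 20 - 4*(-36950 + 0)*(157431 - 4318) = 20 - (-147800)*153113 = 20 - 4*(-5657525350) = 20 + 22630101400 = 22630101420)
(x + B(465))*(P(T, 472) + 171728) = (22630101420 + 207)*((1092 + 472) + 171728) = 22630101627*(1564 + 171728) = 22630101627*173292 = 3921615571146084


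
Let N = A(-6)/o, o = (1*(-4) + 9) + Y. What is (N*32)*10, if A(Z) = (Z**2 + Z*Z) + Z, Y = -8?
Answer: -7040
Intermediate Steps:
A(Z) = Z + 2*Z**2 (A(Z) = (Z**2 + Z**2) + Z = 2*Z**2 + Z = Z + 2*Z**2)
o = -3 (o = (1*(-4) + 9) - 8 = (-4 + 9) - 8 = 5 - 8 = -3)
N = -22 (N = -6*(1 + 2*(-6))/(-3) = -6*(1 - 12)*(-1/3) = -6*(-11)*(-1/3) = 66*(-1/3) = -22)
(N*32)*10 = -22*32*10 = -704*10 = -7040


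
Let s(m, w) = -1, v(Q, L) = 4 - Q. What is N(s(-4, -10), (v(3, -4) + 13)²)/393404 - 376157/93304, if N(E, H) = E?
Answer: -36995440433/9176541704 ≈ -4.0315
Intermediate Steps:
N(s(-4, -10), (v(3, -4) + 13)²)/393404 - 376157/93304 = -1/393404 - 376157/93304 = -36995440433/9176541704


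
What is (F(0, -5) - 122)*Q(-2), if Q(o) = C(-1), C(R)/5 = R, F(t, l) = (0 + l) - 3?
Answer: 650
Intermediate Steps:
F(t, l) = -3 + l (F(t, l) = l - 3 = -3 + l)
C(R) = 5*R
Q(o) = -5 (Q(o) = 5*(-1) = -5)
(F(0, -5) - 122)*Q(-2) = ((-3 - 5) - 122)*(-5) = (-8 - 122)*(-5) = -130*(-5) = 650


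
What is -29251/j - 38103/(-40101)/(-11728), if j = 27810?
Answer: -2292989565493/2179861487280 ≈ -1.0519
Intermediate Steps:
-29251/j - 38103/(-40101)/(-11728) = -29251/27810 - 38103/(-40101)/(-11728) = -29251*1/27810 - 38103*(-1/40101)*(-1/11728) = -29251/27810 + (12701/13367)*(-1/11728) = -29251/27810 - 12701/156768176 = -2292989565493/2179861487280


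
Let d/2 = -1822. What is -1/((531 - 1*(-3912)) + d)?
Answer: -1/799 ≈ -0.0012516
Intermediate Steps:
d = -3644 (d = 2*(-1822) = -3644)
-1/((531 - 1*(-3912)) + d) = -1/((531 - 1*(-3912)) - 3644) = -1/((531 + 3912) - 3644) = -1/(4443 - 3644) = -1/799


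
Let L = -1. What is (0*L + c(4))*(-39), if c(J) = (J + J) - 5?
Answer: -117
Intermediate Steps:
c(J) = -5 + 2*J (c(J) = 2*J - 5 = -5 + 2*J)
(0*L + c(4))*(-39) = (0*(-1) + (-5 + 2*4))*(-39) = (0 + (-5 + 8))*(-39) = (0 + 3)*(-39) = 3*(-39) = -117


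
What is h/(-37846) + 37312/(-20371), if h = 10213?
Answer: -1620158975/770960866 ≈ -2.1015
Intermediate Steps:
h/(-37846) + 37312/(-20371) = 10213/(-37846) + 37312/(-20371) = 10213*(-1/37846) + 37312*(-1/20371) = -10213/37846 - 37312/20371 = -1620158975/770960866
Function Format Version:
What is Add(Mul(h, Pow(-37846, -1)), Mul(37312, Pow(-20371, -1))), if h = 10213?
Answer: Rational(-1620158975, 770960866) ≈ -2.1015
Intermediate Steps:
Add(Mul(h, Pow(-37846, -1)), Mul(37312, Pow(-20371, -1))) = Add(Mul(10213, Pow(-37846, -1)), Mul(37312, Pow(-20371, -1))) = Add(Mul(10213, Rational(-1, 37846)), Mul(37312, Rational(-1, 20371))) = Add(Rational(-10213, 37846), Rational(-37312, 20371)) = Rational(-1620158975, 770960866)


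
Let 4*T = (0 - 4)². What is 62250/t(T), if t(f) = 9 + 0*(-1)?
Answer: 20750/3 ≈ 6916.7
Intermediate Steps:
T = 4 (T = (0 - 4)²/4 = (¼)*(-4)² = (¼)*16 = 4)
t(f) = 9 (t(f) = 9 + 0 = 9)
62250/t(T) = 62250/9 = 62250*(⅑) = 20750/3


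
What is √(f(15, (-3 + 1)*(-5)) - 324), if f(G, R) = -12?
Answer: 4*I*√21 ≈ 18.33*I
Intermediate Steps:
√(f(15, (-3 + 1)*(-5)) - 324) = √(-12 - 324) = √(-336) = 4*I*√21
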